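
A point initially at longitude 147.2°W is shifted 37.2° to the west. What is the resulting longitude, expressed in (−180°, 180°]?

175.6°E

Start at -147.2°; shift −37.2° → -184.4°.
-184.4° lies outside (−180°, 180°]; add 360° → +175.6°.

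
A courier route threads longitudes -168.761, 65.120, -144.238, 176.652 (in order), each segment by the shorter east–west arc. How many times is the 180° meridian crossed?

Leg 1: -168.761° → +65.120°, shortest Δλ = -126.119° (west) — crosses 180°.
Leg 2: +65.120° → -144.238°, shortest Δλ = 150.642° (east) — crosses 180°.
Leg 3: -144.238° → +176.652°, shortest Δλ = -39.11° (west) — crosses 180°.
Total crossings: 3.

3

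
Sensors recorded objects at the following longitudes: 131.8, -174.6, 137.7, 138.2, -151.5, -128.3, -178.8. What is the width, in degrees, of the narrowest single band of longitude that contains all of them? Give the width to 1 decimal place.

Sort the longitudes: -178.8°, -174.6°, -151.5°, -128.3°, +131.8°, +137.7°, +138.2°.
Eastward gaps between consecutive values (wrapping around): 4.2°, 23.1°, 23.2°, 260.1°, 5.9°, 0.5°, 43.0°.
Largest gap = 260.1° ⇒ minimal covering band is its complement: 360° − 260.1° = 99.9°.
Band runs from +131.8° eastward to -128.3°, crossing the antimeridian.

99.9°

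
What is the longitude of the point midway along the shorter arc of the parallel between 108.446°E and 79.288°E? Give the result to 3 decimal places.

93.867°E

Signed shortest Δλ from +108.446° to +79.288° is -29.158°.
Midpoint longitude = +108.446° + (-29.158°)/2 = +108.446° − 14.579° = +93.867°.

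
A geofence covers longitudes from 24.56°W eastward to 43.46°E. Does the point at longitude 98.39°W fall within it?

No

Band width going east from -24.56° to +43.46°: ((43.46 − -24.56) mod 360) = 68.02°.
Offset of -98.39° east of the west edge: ((-98.39 − -24.56) mod 360) = 286.17°.
286.17° > 68.02° ⇒ outside.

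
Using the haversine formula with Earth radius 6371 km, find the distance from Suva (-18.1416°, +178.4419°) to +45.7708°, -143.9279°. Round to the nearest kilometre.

8054 km

Δλ = -143.9279 − 178.4419 = -322.3698°; wrapped into (−180°, 180°]: 37.6302°.
Δφ = 45.7708 − -18.1416 = 63.9124°.
a = sin²(Δφ/2) + cos φ₁ · cos φ₂ · sin²(Δλ/2) = 0.349075.
c = 2·atan2(√a, √(1−a)) = 1.26416 rad → d = 6371·c ≈ 8053.99 km.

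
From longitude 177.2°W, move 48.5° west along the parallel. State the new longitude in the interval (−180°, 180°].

Start at -177.2°; shift −48.5° → -225.7°.
-225.7° lies outside (−180°, 180°]; add 360° → +134.3°.

134.3°E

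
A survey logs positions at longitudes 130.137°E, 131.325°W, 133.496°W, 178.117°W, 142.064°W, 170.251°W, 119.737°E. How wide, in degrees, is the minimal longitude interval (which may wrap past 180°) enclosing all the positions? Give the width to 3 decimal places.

Sort the longitudes: -178.117°, -170.251°, -142.064°, -133.496°, -131.325°, +119.737°, +130.137°.
Eastward gaps between consecutive values (wrapping around): 7.866°, 28.187°, 8.568°, 2.171°, 251.062°, 10.400°, 51.746°.
Largest gap = 251.062° ⇒ minimal covering band is its complement: 360° − 251.062° = 108.938°.
Band runs from +119.737° eastward to -131.325°, crossing the antimeridian.

108.938°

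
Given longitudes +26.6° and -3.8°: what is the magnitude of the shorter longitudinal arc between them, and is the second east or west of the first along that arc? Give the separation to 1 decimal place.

30.4° west

Raw difference: -3.8 − 26.6 = -30.4°.
Normalise into (−180°, 180°]: -30.4° stays -30.4°.
Negative ⇒ the second point lies to the west; separation 30.4°.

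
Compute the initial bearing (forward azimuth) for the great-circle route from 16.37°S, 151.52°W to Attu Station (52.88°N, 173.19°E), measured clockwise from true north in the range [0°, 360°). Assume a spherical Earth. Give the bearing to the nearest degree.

Δλ = 173.19 − -151.52 = 324.71°; wrapped into (−180°, 180°]: -35.29°.
θ = atan2( sin Δλ · cos φ₂ , cos φ₁ · sin φ₂ − sin φ₁ · cos φ₂ · cos Δλ )
  = atan2(-0.34864, 0.90388) = -21.093° → normalised to [0°, 360°): 338.907°.

339°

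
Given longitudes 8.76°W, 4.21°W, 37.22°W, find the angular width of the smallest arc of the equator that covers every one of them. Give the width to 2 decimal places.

Sort the longitudes: -37.22°, -8.76°, -4.21°.
Eastward gaps between consecutive values (wrapping around): 28.46°, 4.55°, 326.99°.
Largest gap = 326.99° ⇒ minimal covering band is its complement: 360° − 326.99° = 33.01°.
Band runs from -37.22° eastward to -4.21°.

33.01°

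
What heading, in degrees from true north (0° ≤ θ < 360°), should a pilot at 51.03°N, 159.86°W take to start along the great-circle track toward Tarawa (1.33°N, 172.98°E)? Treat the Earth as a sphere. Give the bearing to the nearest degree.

Δλ = 172.98 − -159.86 = 332.84°; wrapped into (−180°, 180°]: -27.16°.
θ = atan2( sin Δλ · cos φ₂ , cos φ₁ · sin φ₂ − sin φ₁ · cos φ₂ · cos Δλ )
  = atan2(-0.45635, -0.67696) = -146.015° → normalised to [0°, 360°): 213.985°.

214°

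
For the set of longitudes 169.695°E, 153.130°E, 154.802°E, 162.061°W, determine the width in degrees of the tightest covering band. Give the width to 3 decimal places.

Sort the longitudes: -162.061°, +153.130°, +154.802°, +169.695°.
Eastward gaps between consecutive values (wrapping around): 315.191°, 1.672°, 14.893°, 28.244°.
Largest gap = 315.191° ⇒ minimal covering band is its complement: 360° − 315.191° = 44.809°.
Band runs from +153.130° eastward to -162.061°, crossing the antimeridian.

44.809°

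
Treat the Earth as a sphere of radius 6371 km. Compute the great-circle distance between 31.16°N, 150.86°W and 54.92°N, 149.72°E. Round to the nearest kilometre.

Δλ = 149.72 − -150.86 = 300.58°; wrapped into (−180°, 180°]: -59.42°.
Δφ = 54.92 − 31.16 = 23.76°.
a = sin²(Δφ/2) + cos φ₁ · cos φ₂ · sin²(Δλ/2) = 0.163181.
c = 2·atan2(√a, √(1−a)) = 0.83167 rad → d = 6371·c ≈ 5298.60 km.

5299 km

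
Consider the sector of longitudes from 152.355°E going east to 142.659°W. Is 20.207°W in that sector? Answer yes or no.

Band width going east from +152.355° to -142.659°: ((-142.659 − 152.355) mod 360) = 64.986°.
Offset of -20.207° east of the west edge: ((-20.207 − 152.355) mod 360) = 187.438°.
187.438° > 64.986° ⇒ outside.

No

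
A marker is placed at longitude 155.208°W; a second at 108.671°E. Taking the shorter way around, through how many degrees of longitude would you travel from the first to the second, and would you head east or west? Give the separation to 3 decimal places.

96.121° west

Raw difference: 108.671 − -155.208 = 263.879°.
Normalise into (−180°, 180°]: 263.879° − 360° = -96.121°.
Negative ⇒ the second point lies to the west; separation 96.121°.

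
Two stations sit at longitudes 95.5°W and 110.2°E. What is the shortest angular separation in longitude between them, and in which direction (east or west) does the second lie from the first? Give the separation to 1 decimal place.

Raw difference: 110.2 − -95.5 = 205.7°.
Normalise into (−180°, 180°]: 205.7° − 360° = -154.3°.
Negative ⇒ the second point lies to the west; separation 154.3°.

154.3° west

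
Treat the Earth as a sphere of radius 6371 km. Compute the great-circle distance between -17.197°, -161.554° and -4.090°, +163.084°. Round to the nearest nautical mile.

2224 nmi

Δλ = 163.084 − -161.554 = 324.638°; wrapped into (−180°, 180°]: -35.362°.
Δφ = -4.090 − -17.197 = 13.107°.
a = sin²(Δφ/2) + cos φ₁ · cos φ₂ · sin²(Δλ/2) = 0.100922.
c = 2·atan2(√a, √(1−a)) = 0.64657 rad → d = 6371·c ≈ 4119.28 km ≈ 2224.23 nmi.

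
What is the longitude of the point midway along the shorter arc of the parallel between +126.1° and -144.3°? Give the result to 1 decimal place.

+170.9°

Signed shortest Δλ from +126.1° to -144.3° is +89.6°.
Midpoint longitude = +126.1° + (+89.6°)/2 = +126.1° + 44.8° = +170.9°.
(The naïve average (+126.1 + -144.3)/2 = -9.1° is on the wrong side of the globe.)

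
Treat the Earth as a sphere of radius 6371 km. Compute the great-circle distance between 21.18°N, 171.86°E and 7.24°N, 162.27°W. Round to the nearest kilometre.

3182 km

Δλ = -162.27 − 171.86 = -334.13°; wrapped into (−180°, 180°]: 25.87°.
Δφ = 7.24 − 21.18 = -13.94°.
a = sin²(Δφ/2) + cos φ₁ · cos φ₂ · sin²(Δλ/2) = 0.061075.
c = 2·atan2(√a, √(1−a)) = 0.49944 rad → d = 6371·c ≈ 3181.95 km.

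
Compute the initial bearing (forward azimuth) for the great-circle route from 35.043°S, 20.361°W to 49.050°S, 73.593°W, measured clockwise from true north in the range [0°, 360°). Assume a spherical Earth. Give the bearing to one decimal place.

Δλ = -73.593 − -20.361 = -53.232°.
θ = atan2( sin Δλ · cos φ₂ , cos φ₁ · sin φ₂ − sin φ₁ · cos φ₂ · cos Δλ )
  = atan2(-0.52502, -0.39311) = -126.824° → normalised to [0°, 360°): 233.176°.

233.2°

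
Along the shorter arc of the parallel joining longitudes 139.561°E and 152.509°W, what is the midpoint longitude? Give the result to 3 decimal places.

173.526°E

Signed shortest Δλ from +139.561° to -152.509° is +67.930°.
Midpoint longitude = +139.561° + (+67.930°)/2 = +139.561° + 33.965° = +173.526°.
(The naïve average (+139.561 + -152.509)/2 = -6.474° is on the wrong side of the globe.)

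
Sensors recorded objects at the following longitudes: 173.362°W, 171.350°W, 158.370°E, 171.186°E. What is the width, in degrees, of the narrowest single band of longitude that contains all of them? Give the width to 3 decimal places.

Sort the longitudes: -173.362°, -171.350°, +158.370°, +171.186°.
Eastward gaps between consecutive values (wrapping around): 2.012°, 329.720°, 12.816°, 15.452°.
Largest gap = 329.720° ⇒ minimal covering band is its complement: 360° − 329.720° = 30.280°.
Band runs from +158.370° eastward to -171.350°, crossing the antimeridian.

30.280°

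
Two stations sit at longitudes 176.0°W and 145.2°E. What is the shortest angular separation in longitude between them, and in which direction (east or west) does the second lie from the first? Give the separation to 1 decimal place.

38.8° west

Raw difference: 145.2 − -176.0 = 321.2°.
Normalise into (−180°, 180°]: 321.2° − 360° = -38.8°.
Negative ⇒ the second point lies to the west; separation 38.8°.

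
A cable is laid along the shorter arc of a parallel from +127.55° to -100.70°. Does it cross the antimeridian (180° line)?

Naïve |-100.70 − 127.55| = 228.25° > 180°, so the shorter arc goes the other way round — across 180°.
Signed shortest Δλ = ((-100.70 − 127.55 + 180) mod 360) − 180 = 131.75°.
Going east by 131.75° from +127.55° passes through 180° before reaching -100.70°.

Yes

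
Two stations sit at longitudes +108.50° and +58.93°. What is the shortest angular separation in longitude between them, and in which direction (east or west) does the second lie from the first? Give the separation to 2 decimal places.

Raw difference: 58.93 − 108.50 = -49.57°.
Normalise into (−180°, 180°]: -49.57° stays -49.57°.
Negative ⇒ the second point lies to the west; separation 49.57°.

49.57° west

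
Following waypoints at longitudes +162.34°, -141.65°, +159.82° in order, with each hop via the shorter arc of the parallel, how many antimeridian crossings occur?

2

Leg 1: +162.34° → -141.65°, shortest Δλ = 56.01° (east) — crosses 180°.
Leg 2: -141.65° → +159.82°, shortest Δλ = -58.53° (west) — crosses 180°.
Total crossings: 2.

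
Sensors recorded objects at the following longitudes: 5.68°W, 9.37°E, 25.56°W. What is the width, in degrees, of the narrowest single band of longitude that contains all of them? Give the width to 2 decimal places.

Sort the longitudes: -25.56°, -5.68°, +9.37°.
Eastward gaps between consecutive values (wrapping around): 19.88°, 15.05°, 325.07°.
Largest gap = 325.07° ⇒ minimal covering band is its complement: 360° − 325.07° = 34.93°.
Band runs from -25.56° eastward to +9.37°.

34.93°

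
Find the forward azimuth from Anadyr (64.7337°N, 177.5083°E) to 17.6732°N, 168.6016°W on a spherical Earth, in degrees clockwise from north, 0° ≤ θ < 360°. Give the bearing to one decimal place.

Δλ = -168.6016 − 177.5083 = -346.1099°; wrapped into (−180°, 180°]: 13.8901°.
θ = atan2( sin Δλ · cos φ₂ , cos φ₁ · sin φ₂ − sin φ₁ · cos φ₂ · cos Δλ )
  = atan2(0.22873, -0.70688) = 162.070° → normalised to [0°, 360°): 162.070°.

162.1°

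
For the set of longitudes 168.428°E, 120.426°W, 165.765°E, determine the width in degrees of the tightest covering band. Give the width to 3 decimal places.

73.809°

Sort the longitudes: -120.426°, +165.765°, +168.428°.
Eastward gaps between consecutive values (wrapping around): 286.191°, 2.663°, 71.146°.
Largest gap = 286.191° ⇒ minimal covering band is its complement: 360° − 286.191° = 73.809°.
Band runs from +165.765° eastward to -120.426°, crossing the antimeridian.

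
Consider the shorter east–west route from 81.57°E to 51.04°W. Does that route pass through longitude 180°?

Signed shortest Δλ = ((-51.04 − 81.57 + 180) mod 360) − 180 = -132.61°.
Going west by 132.61° from +81.57° reaches -51.04° without touching 180°.

No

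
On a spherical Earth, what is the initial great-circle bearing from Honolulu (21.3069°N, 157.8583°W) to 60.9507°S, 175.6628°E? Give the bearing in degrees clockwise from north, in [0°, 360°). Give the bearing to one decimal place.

192.6°

Δλ = 175.6628 − -157.8583 = 333.5211°; wrapped into (−180°, 180°]: -26.4789°.
θ = atan2( sin Δλ · cos φ₂ , cos φ₁ · sin φ₂ − sin φ₁ · cos φ₂ · cos Δλ )
  = atan2(-0.21650, -0.97238) = -167.448° → normalised to [0°, 360°): 192.552°.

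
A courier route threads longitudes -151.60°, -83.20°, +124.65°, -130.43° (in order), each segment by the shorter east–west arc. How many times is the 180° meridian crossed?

2

Leg 1: -151.60° → -83.20°, shortest Δλ = 68.4° (east) — does not cross 180°.
Leg 2: -83.20° → +124.65°, shortest Δλ = -152.15° (west) — crosses 180°.
Leg 3: +124.65° → -130.43°, shortest Δλ = 104.92° (east) — crosses 180°.
Total crossings: 2.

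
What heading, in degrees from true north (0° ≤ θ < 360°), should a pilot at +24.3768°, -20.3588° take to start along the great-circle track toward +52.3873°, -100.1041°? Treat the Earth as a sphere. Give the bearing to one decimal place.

Δλ = -100.1041 − -20.3588 = -79.7453°.
θ = atan2( sin Δλ · cos φ₂ , cos φ₁ · sin φ₂ − sin φ₁ · cos φ₂ · cos Δλ )
  = atan2(-0.60057, 0.67669) = -41.589° → normalised to [0°, 360°): 318.411°.

318.4°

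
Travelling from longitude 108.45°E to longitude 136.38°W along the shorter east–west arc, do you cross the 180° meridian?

Yes

Naïve |-136.38 − 108.45| = 244.83° > 180°, so the shorter arc goes the other way round — across 180°.
Signed shortest Δλ = ((-136.38 − 108.45 + 180) mod 360) − 180 = 115.17°.
Going east by 115.17° from +108.45° passes through 180° before reaching -136.38°.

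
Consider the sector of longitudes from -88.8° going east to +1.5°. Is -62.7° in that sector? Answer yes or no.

Band width going east from -88.8° to +1.5°: ((1.5 − -88.8) mod 360) = 90.3°.
Offset of -62.7° east of the west edge: ((-62.7 − -88.8) mod 360) = 26.1°.
26.1° ≤ 90.3° ⇒ inside.

Yes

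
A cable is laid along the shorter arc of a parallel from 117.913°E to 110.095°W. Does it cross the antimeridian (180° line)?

Yes

Naïve |-110.095 − 117.913| = 228.008° > 180°, so the shorter arc goes the other way round — across 180°.
Signed shortest Δλ = ((-110.095 − 117.913 + 180) mod 360) − 180 = 131.992°.
Going east by 131.992° from +117.913° passes through 180° before reaching -110.095°.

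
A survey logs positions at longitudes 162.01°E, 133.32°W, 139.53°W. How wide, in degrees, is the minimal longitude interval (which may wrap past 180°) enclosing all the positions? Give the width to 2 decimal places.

Sort the longitudes: -139.53°, -133.32°, +162.01°.
Eastward gaps between consecutive values (wrapping around): 6.21°, 295.33°, 58.46°.
Largest gap = 295.33° ⇒ minimal covering band is its complement: 360° − 295.33° = 64.67°.
Band runs from +162.01° eastward to -133.32°, crossing the antimeridian.

64.67°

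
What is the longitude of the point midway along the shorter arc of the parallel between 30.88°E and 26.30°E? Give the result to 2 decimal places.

28.59°E

Signed shortest Δλ from +30.88° to +26.30° is -4.58°.
Midpoint longitude = +30.88° + (-4.58°)/2 = +30.88° − 2.29° = +28.59°.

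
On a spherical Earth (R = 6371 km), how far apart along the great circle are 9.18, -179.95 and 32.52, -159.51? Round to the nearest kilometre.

Δλ = -159.51 − -179.95 = 20.44°.
Δφ = 32.52 − 9.18 = 23.34°.
a = sin²(Δφ/2) + cos φ₁ · cos φ₂ · sin²(Δλ/2) = 0.067120.
c = 2·atan2(√a, √(1−a)) = 0.52413 rad → d = 6371·c ≈ 3339.22 km.

3339 km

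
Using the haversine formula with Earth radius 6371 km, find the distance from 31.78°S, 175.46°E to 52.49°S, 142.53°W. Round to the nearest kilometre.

4075 km

Δλ = -142.53 − 175.46 = -317.99°; wrapped into (−180°, 180°]: 42.01°.
Δφ = -52.49 − -31.78 = -20.71°.
a = sin²(Δφ/2) + cos φ₁ · cos φ₂ · sin²(Δλ/2) = 0.098815.
c = 2·atan2(√a, √(1−a)) = 0.63954 rad → d = 6371·c ≈ 4074.51 km.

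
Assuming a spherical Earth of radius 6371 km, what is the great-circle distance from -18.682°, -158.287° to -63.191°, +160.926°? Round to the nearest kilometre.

Δλ = 160.926 − -158.287 = 319.213°; wrapped into (−180°, 180°]: -40.787°.
Δφ = -63.191 − -18.682 = -44.509°.
a = sin²(Δφ/2) + cos φ₁ · cos φ₂ · sin²(Δλ/2) = 0.195311.
c = 2·atan2(√a, √(1−a)) = 0.91552 rad → d = 6371·c ≈ 5832.77 km.

5833 km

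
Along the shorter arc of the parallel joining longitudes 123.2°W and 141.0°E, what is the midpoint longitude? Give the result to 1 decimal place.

171.1°W

Signed shortest Δλ from -123.2° to +141.0° is -95.8°.
Midpoint longitude = -123.2° + (-95.8°)/2 = -123.2° − 47.9° = -171.1°.
(The naïve average (-123.2 + +141.0)/2 = 8.9° is on the wrong side of the globe.)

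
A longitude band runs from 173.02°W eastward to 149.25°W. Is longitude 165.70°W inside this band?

Band width going east from -173.02° to -149.25°: ((-149.25 − -173.02) mod 360) = 23.77°.
Offset of -165.70° east of the west edge: ((-165.70 − -173.02) mod 360) = 7.32°.
7.32° ≤ 23.77° ⇒ inside.

Yes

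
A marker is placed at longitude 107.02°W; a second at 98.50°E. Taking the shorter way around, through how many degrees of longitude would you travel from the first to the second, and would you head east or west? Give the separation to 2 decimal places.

154.48° west

Raw difference: 98.50 − -107.02 = 205.52°.
Normalise into (−180°, 180°]: 205.52° − 360° = -154.48°.
Negative ⇒ the second point lies to the west; separation 154.48°.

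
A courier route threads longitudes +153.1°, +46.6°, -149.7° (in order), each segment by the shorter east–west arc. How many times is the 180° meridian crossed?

Leg 1: +153.1° → +46.6°, shortest Δλ = -106.5° (west) — does not cross 180°.
Leg 2: +46.6° → -149.7°, shortest Δλ = 163.7° (east) — crosses 180°.
Total crossings: 1.

1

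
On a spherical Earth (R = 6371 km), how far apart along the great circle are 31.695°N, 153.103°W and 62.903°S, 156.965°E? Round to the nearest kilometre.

11409 km

Δλ = 156.965 − -153.103 = 310.068°; wrapped into (−180°, 180°]: -49.932°.
Δφ = -62.903 − 31.695 = -94.598°.
a = sin²(Δφ/2) + cos φ₁ · cos φ₂ · sin²(Δλ/2) = 0.609127.
c = 2·atan2(√a, √(1−a)) = 1.79082 rad → d = 6371·c ≈ 11409.33 km.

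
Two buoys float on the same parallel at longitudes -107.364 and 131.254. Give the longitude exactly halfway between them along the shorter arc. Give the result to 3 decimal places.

Signed shortest Δλ from -107.364° to +131.254° is -121.382°.
Midpoint longitude = -107.364° + (-121.382°)/2 = -107.364° − 60.691° = -168.055°.
(The naïve average (-107.364 + +131.254)/2 = 11.945° is on the wrong side of the globe.)

-168.055°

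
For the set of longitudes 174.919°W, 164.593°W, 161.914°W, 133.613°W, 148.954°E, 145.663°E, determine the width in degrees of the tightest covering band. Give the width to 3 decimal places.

80.724°

Sort the longitudes: -174.919°, -164.593°, -161.914°, -133.613°, +145.663°, +148.954°.
Eastward gaps between consecutive values (wrapping around): 10.326°, 2.679°, 28.301°, 279.276°, 3.291°, 36.127°.
Largest gap = 279.276° ⇒ minimal covering band is its complement: 360° − 279.276° = 80.724°.
Band runs from +145.663° eastward to -133.613°, crossing the antimeridian.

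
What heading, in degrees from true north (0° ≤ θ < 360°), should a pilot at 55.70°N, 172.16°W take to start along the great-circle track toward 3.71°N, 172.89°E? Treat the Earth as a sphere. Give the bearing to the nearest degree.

199°

Δλ = 172.89 − -172.16 = 345.05°; wrapped into (−180°, 180°]: -14.95°.
θ = atan2( sin Δλ · cos φ₂ , cos φ₁ · sin φ₂ − sin φ₁ · cos φ₂ · cos Δλ )
  = atan2(-0.25744, -0.76000) = -161.287° → normalised to [0°, 360°): 198.713°.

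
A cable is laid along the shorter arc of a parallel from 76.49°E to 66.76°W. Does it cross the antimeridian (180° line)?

No

Signed shortest Δλ = ((-66.76 − 76.49 + 180) mod 360) − 180 = -143.25°.
Going west by 143.25° from +76.49° reaches -66.76° without touching 180°.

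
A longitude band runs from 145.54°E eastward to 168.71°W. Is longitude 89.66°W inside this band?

Band width going east from +145.54° to -168.71°: ((-168.71 − 145.54) mod 360) = 45.75°.
Offset of -89.66° east of the west edge: ((-89.66 − 145.54) mod 360) = 124.80°.
124.80° > 45.75° ⇒ outside.

No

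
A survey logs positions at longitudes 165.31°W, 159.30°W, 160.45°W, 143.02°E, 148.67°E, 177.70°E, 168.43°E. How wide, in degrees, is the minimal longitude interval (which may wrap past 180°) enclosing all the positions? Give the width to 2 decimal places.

Sort the longitudes: -165.31°, -160.45°, -159.30°, +143.02°, +148.67°, +168.43°, +177.70°.
Eastward gaps between consecutive values (wrapping around): 4.86°, 1.15°, 302.32°, 5.65°, 19.76°, 9.27°, 16.99°.
Largest gap = 302.32° ⇒ minimal covering band is its complement: 360° − 302.32° = 57.68°.
Band runs from +143.02° eastward to -159.30°, crossing the antimeridian.

57.68°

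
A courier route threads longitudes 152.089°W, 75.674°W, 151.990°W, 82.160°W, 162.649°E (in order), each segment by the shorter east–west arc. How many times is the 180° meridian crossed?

Leg 1: -152.089° → -75.674°, shortest Δλ = 76.415° (east) — does not cross 180°.
Leg 2: -75.674° → -151.990°, shortest Δλ = -76.316° (west) — does not cross 180°.
Leg 3: -151.990° → -82.160°, shortest Δλ = 69.83° (east) — does not cross 180°.
Leg 4: -82.160° → +162.649°, shortest Δλ = -115.191° (west) — crosses 180°.
Total crossings: 1.

1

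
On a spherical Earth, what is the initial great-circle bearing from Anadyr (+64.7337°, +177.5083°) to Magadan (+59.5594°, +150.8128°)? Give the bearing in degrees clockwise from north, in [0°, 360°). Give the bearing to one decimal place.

259.7°

Δλ = 150.8128 − 177.5083 = -26.6955°.
θ = atan2( sin Δλ · cos φ₂ , cos φ₁ · sin φ₂ − sin φ₁ · cos φ₂ · cos Δλ )
  = atan2(-0.22761, -0.04135) = -100.296° → normalised to [0°, 360°): 259.704°.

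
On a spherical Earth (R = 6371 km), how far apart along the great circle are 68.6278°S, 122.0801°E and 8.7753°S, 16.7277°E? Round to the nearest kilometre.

Δλ = 16.7277 − 122.0801 = -105.3524°.
Δφ = -8.7753 − -68.6278 = 59.8525°.
a = sin²(Δφ/2) + cos φ₁ · cos φ₂ · sin²(Δλ/2) = 0.476643.
c = 2·atan2(√a, √(1−a)) = 1.52406 rad → d = 6371·c ≈ 9709.82 km.

9710 km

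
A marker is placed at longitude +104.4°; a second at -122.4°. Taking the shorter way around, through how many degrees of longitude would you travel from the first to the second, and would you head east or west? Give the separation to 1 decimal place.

Raw difference: -122.4 − 104.4 = -226.8°.
Normalise into (−180°, 180°]: -226.8° + 360° = 133.2°.
Positive ⇒ the second point lies to the east; separation 133.2°.

133.2° east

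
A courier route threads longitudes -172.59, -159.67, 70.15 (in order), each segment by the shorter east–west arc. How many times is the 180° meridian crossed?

Leg 1: -172.59° → -159.67°, shortest Δλ = 12.92° (east) — does not cross 180°.
Leg 2: -159.67° → +70.15°, shortest Δλ = -130.18° (west) — crosses 180°.
Total crossings: 1.

1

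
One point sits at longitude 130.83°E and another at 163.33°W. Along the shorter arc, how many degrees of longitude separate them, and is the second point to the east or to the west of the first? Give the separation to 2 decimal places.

65.84° east

Raw difference: -163.33 − 130.83 = -294.16°.
Normalise into (−180°, 180°]: -294.16° + 360° = 65.84°.
Positive ⇒ the second point lies to the east; separation 65.84°.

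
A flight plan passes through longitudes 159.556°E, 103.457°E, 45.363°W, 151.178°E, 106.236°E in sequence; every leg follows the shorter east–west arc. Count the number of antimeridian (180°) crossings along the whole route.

1

Leg 1: +159.556° → +103.457°, shortest Δλ = -56.099° (west) — does not cross 180°.
Leg 2: +103.457° → -45.363°, shortest Δλ = -148.82° (west) — does not cross 180°.
Leg 3: -45.363° → +151.178°, shortest Δλ = -163.459° (west) — crosses 180°.
Leg 4: +151.178° → +106.236°, shortest Δλ = -44.942° (west) — does not cross 180°.
Total crossings: 1.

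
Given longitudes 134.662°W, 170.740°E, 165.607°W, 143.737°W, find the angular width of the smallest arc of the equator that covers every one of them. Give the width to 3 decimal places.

Sort the longitudes: -165.607°, -143.737°, -134.662°, +170.740°.
Eastward gaps between consecutive values (wrapping around): 21.870°, 9.075°, 305.402°, 23.653°.
Largest gap = 305.402° ⇒ minimal covering band is its complement: 360° − 305.402° = 54.598°.
Band runs from +170.740° eastward to -134.662°, crossing the antimeridian.

54.598°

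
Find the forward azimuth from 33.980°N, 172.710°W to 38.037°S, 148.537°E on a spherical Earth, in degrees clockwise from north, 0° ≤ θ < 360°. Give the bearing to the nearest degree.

Δλ = 148.537 − -172.710 = 321.247°; wrapped into (−180°, 180°]: -38.753°.
θ = atan2( sin Δλ · cos φ₂ , cos φ₁ · sin φ₂ − sin φ₁ · cos φ₂ · cos Δλ )
  = atan2(-0.49302, -0.85424) = -150.009° → normalised to [0°, 360°): 209.991°.

210°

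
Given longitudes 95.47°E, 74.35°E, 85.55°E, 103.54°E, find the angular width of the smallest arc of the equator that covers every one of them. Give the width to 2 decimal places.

29.19°

Sort the longitudes: +74.35°, +85.55°, +95.47°, +103.54°.
Eastward gaps between consecutive values (wrapping around): 11.20°, 9.92°, 8.07°, 330.81°.
Largest gap = 330.81° ⇒ minimal covering band is its complement: 360° − 330.81° = 29.19°.
Band runs from +74.35° eastward to +103.54°.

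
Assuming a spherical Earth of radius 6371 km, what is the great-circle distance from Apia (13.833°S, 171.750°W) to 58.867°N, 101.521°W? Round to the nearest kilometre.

Δλ = -101.521 − -171.750 = 70.229°.
Δφ = 58.867 − -13.833 = 72.700°.
a = sin²(Δφ/2) + cos φ₁ · cos φ₂ · sin²(Δλ/2) = 0.517419.
c = 2·atan2(√a, √(1−a)) = 1.60564 rad → d = 6371·c ≈ 10229.54 km.

10230 km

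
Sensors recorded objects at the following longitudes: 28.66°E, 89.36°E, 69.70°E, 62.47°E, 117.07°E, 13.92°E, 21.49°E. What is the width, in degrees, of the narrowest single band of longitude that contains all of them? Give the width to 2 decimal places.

Sort the longitudes: +13.92°, +21.49°, +28.66°, +62.47°, +69.70°, +89.36°, +117.07°.
Eastward gaps between consecutive values (wrapping around): 7.57°, 7.17°, 33.81°, 7.23°, 19.66°, 27.71°, 256.85°.
Largest gap = 256.85° ⇒ minimal covering band is its complement: 360° − 256.85° = 103.15°.
Band runs from +13.92° eastward to +117.07°.

103.15°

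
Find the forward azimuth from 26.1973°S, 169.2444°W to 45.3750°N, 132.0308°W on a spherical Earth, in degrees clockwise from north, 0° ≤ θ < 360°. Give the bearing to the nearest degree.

26°

Δλ = -132.0308 − -169.2444 = 37.2136°.
θ = atan2( sin Δλ · cos φ₂ , cos φ₁ · sin φ₂ − sin φ₁ · cos φ₂ · cos Δλ )
  = atan2(0.42484, 0.88558) = 25.629° → normalised to [0°, 360°): 25.629°.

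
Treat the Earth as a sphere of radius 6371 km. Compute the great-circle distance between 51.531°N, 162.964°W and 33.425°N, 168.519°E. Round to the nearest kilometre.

3051 km

Δλ = 168.519 − -162.964 = 331.483°; wrapped into (−180°, 180°]: -28.517°.
Δφ = 33.425 − 51.531 = -18.106°.
a = sin²(Δφ/2) + cos φ₁ · cos φ₂ · sin²(Δλ/2) = 0.056254.
c = 2·atan2(√a, √(1−a)) = 0.47892 rad → d = 6371·c ≈ 3051.22 km.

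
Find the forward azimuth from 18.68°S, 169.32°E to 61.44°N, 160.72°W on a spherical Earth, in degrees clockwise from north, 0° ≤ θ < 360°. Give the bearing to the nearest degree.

Δλ = -160.72 − 169.32 = -330.04°; wrapped into (−180°, 180°]: 29.96°.
θ = atan2( sin Δλ · cos φ₂ , cos φ₁ · sin φ₂ − sin φ₁ · cos φ₂ · cos Δλ )
  = atan2(0.23875, 0.96471) = 13.901° → normalised to [0°, 360°): 13.901°.

14°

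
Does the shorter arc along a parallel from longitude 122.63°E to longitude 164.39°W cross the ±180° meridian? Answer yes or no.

Yes

Naïve |-164.39 − 122.63| = 287.02° > 180°, so the shorter arc goes the other way round — across 180°.
Signed shortest Δλ = ((-164.39 − 122.63 + 180) mod 360) − 180 = 72.98°.
Going east by 72.98° from +122.63° passes through 180° before reaching -164.39°.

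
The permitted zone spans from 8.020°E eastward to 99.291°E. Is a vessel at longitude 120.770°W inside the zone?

No

Band width going east from +8.020° to +99.291°: ((99.291 − 8.020) mod 360) = 91.271°.
Offset of -120.770° east of the west edge: ((-120.770 − 8.020) mod 360) = 231.210°.
231.210° > 91.271° ⇒ outside.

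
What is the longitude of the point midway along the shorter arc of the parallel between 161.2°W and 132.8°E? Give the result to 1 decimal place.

Signed shortest Δλ from -161.2° to +132.8° is -66.0°.
Midpoint longitude = -161.2° + (-66.0°)/2 = -161.2° − 33.0° = -194.2°.
Normalise into (−180°, 180°]: +165.8°.
(The naïve average (-161.2 + +132.8)/2 = -14.2° is on the wrong side of the globe.)

165.8°E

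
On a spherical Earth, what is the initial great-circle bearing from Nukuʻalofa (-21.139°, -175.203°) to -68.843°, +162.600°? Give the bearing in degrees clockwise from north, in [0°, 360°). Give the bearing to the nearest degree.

Δλ = 162.600 − -175.203 = 337.803°; wrapped into (−180°, 180°]: -22.197°.
θ = atan2( sin Δλ · cos φ₂ , cos φ₁ · sin φ₂ − sin φ₁ · cos φ₂ · cos Δλ )
  = atan2(-0.13635, -0.74932) = -169.687° → normalised to [0°, 360°): 190.313°.

190°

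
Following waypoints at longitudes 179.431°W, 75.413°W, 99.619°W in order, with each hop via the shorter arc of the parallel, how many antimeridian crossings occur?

0

Leg 1: -179.431° → -75.413°, shortest Δλ = 104.018° (east) — does not cross 180°.
Leg 2: -75.413° → -99.619°, shortest Δλ = -24.206° (west) — does not cross 180°.
Total crossings: 0.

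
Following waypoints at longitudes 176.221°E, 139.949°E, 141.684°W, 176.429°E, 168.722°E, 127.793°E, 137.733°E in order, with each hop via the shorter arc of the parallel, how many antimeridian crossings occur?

2

Leg 1: +176.221° → +139.949°, shortest Δλ = -36.272° (west) — does not cross 180°.
Leg 2: +139.949° → -141.684°, shortest Δλ = 78.367° (east) — crosses 180°.
Leg 3: -141.684° → +176.429°, shortest Δλ = -41.887° (west) — crosses 180°.
Leg 4: +176.429° → +168.722°, shortest Δλ = -7.707° (west) — does not cross 180°.
Leg 5: +168.722° → +127.793°, shortest Δλ = -40.929° (west) — does not cross 180°.
Leg 6: +127.793° → +137.733°, shortest Δλ = 9.94° (east) — does not cross 180°.
Total crossings: 2.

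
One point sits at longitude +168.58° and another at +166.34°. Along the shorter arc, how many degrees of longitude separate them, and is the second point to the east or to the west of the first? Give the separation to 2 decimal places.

2.24° west

Raw difference: 166.34 − 168.58 = -2.24°.
Normalise into (−180°, 180°]: -2.24° stays -2.24°.
Negative ⇒ the second point lies to the west; separation 2.24°.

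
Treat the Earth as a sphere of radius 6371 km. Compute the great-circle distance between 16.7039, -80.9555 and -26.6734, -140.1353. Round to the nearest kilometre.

8003 km

Δλ = -140.1353 − -80.9555 = -59.1798°.
Δφ = -26.6734 − 16.7039 = -43.3773°.
a = sin²(Δφ/2) + cos φ₁ · cos φ₂ · sin²(Δλ/2) = 0.345262.
c = 2·atan2(√a, √(1−a)) = 1.25615 rad → d = 6371·c ≈ 8002.96 km.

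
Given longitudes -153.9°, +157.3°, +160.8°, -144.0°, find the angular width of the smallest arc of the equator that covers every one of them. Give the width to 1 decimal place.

Sort the longitudes: -153.9°, -144.0°, +157.3°, +160.8°.
Eastward gaps between consecutive values (wrapping around): 9.9°, 301.3°, 3.5°, 45.3°.
Largest gap = 301.3° ⇒ minimal covering band is its complement: 360° − 301.3° = 58.7°.
Band runs from +157.3° eastward to -144.0°, crossing the antimeridian.

58.7°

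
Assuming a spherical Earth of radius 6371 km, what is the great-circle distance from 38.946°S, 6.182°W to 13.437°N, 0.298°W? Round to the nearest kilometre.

5857 km

Δλ = -0.298 − -6.182 = 5.884°.
Δφ = 13.437 − -38.946 = 52.383°.
a = sin²(Δφ/2) + cos φ₁ · cos φ₂ · sin²(Δλ/2) = 0.196803.
c = 2·atan2(√a, √(1−a)) = 0.91928 rad → d = 6371·c ≈ 5856.72 km.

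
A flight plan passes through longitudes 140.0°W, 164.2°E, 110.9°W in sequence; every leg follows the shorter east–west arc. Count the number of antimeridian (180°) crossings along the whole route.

2

Leg 1: -140.0° → +164.2°, shortest Δλ = -55.8° (west) — crosses 180°.
Leg 2: +164.2° → -110.9°, shortest Δλ = 84.9° (east) — crosses 180°.
Total crossings: 2.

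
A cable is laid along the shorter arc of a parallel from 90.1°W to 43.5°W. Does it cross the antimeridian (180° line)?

No

Signed shortest Δλ = ((-43.5 − -90.1 + 180) mod 360) − 180 = 46.6°.
Going east by 46.6° from -90.1° reaches -43.5° without touching 180°.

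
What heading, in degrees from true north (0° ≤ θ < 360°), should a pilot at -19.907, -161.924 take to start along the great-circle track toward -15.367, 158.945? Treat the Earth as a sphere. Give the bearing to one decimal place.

Δλ = 158.945 − -161.924 = 320.869°; wrapped into (−180°, 180°]: -39.131°.
θ = atan2( sin Δλ · cos φ₂ , cos φ₁ · sin φ₂ − sin φ₁ · cos φ₂ · cos Δλ )
  = atan2(-0.60853, 0.00551) = -89.481° → normalised to [0°, 360°): 270.519°.

270.5°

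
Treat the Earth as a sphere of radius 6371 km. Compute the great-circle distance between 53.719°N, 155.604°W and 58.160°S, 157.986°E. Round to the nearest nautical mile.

7085 nmi

Δλ = 157.986 − -155.604 = 313.590°; wrapped into (−180°, 180°]: -46.410°.
Δφ = -58.160 − 53.719 = -111.879°.
a = sin²(Δφ/2) + cos φ₁ · cos φ₂ · sin²(Δλ/2) = 0.734790.
c = 2·atan2(√a, √(1−a)) = 2.05961 rad → d = 6371·c ≈ 13121.78 km ≈ 7085.20 nmi.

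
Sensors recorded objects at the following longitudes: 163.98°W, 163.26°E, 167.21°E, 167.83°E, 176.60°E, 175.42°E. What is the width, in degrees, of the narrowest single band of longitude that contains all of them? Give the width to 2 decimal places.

Sort the longitudes: -163.98°, +163.26°, +167.21°, +167.83°, +175.42°, +176.60°.
Eastward gaps between consecutive values (wrapping around): 327.24°, 3.95°, 0.62°, 7.59°, 1.18°, 19.42°.
Largest gap = 327.24° ⇒ minimal covering band is its complement: 360° − 327.24° = 32.76°.
Band runs from +163.26° eastward to -163.98°, crossing the antimeridian.

32.76°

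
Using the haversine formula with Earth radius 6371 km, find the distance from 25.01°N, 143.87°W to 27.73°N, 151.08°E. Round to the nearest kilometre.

Δλ = 151.08 − -143.87 = 294.95°; wrapped into (−180°, 180°]: -65.05°.
Δφ = 27.73 − 25.01 = 2.72°.
a = sin²(Δφ/2) + cos φ₁ · cos φ₂ · sin²(Δλ/2) = 0.232455.
c = 2·atan2(√a, √(1−a)) = 1.00618 rad → d = 6371·c ≈ 6410.38 km.

6410 km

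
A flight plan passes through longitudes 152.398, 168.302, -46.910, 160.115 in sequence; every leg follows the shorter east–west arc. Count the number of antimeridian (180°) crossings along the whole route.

Leg 1: +152.398° → +168.302°, shortest Δλ = 15.904° (east) — does not cross 180°.
Leg 2: +168.302° → -46.910°, shortest Δλ = 144.788° (east) — crosses 180°.
Leg 3: -46.910° → +160.115°, shortest Δλ = -152.975° (west) — crosses 180°.
Total crossings: 2.

2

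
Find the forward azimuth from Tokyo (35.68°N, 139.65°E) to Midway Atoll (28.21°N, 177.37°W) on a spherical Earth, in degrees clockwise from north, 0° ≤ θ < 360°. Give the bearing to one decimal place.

89.2°

Δλ = -177.37 − 139.65 = -317.02°; wrapped into (−180°, 180°]: 42.98°.
θ = atan2( sin Δλ · cos φ₂ , cos φ₁ · sin φ₂ − sin φ₁ · cos φ₂ · cos Δλ )
  = atan2(0.60077, 0.00795) = 89.242° → normalised to [0°, 360°): 89.242°.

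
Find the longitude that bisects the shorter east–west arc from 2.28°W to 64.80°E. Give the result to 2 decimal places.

Signed shortest Δλ from -2.28° to +64.80° is +67.08°.
Midpoint longitude = -2.28° + (+67.08°)/2 = -2.28° + 33.54° = +31.26°.

31.26°E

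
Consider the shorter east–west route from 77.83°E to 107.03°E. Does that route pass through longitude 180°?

No

Signed shortest Δλ = ((107.03 − 77.83 + 180) mod 360) − 180 = 29.2°.
Going east by 29.2° from +77.83° reaches +107.03° without touching 180°.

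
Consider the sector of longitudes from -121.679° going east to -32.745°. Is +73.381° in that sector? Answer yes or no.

No

Band width going east from -121.679° to -32.745°: ((-32.745 − -121.679) mod 360) = 88.934°.
Offset of +73.381° east of the west edge: ((73.381 − -121.679) mod 360) = 195.060°.
195.060° > 88.934° ⇒ outside.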